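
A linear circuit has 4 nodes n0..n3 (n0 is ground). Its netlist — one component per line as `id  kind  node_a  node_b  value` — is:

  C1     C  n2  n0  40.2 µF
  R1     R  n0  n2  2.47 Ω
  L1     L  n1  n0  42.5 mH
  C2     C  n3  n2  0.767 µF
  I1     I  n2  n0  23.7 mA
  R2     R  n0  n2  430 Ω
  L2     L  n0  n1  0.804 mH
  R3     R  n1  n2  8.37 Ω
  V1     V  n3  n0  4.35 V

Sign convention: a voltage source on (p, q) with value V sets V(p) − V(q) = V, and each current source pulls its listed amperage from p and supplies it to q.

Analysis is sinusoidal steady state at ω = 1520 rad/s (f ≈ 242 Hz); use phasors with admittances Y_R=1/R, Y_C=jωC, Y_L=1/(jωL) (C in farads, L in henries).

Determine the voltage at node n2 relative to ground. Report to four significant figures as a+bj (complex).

-0.04404+0.01349j V

MNA unknowns: 3 node voltages V₁..V_3 plus 1 source current (V1)
C1: Y=0.000+0.06110j on G[2,0]
R1: Y=0.4049+0.000j on G[0,2]
L1: Y=0.000-0.01548j on G[1,0]
C2: Y=0.000+0.001166j on G[3,2]
I1: z[2]−=0.0237, z[0]+=0.0237
R2: Y=0.002326+0.000j on G[0,2]
L2: Y=0.000-0.8183j on G[0,1]
R3: Y=0.1195+0.000j on G[1,2]
V1: row V3−V0=4.35, i_V1 at 3,0
solve → V1=-0.002781-0.005912j, V2=-0.04404+0.01349j, V3=4.350+0.000j
aux → i_V1=-1.573e-05-0.005123j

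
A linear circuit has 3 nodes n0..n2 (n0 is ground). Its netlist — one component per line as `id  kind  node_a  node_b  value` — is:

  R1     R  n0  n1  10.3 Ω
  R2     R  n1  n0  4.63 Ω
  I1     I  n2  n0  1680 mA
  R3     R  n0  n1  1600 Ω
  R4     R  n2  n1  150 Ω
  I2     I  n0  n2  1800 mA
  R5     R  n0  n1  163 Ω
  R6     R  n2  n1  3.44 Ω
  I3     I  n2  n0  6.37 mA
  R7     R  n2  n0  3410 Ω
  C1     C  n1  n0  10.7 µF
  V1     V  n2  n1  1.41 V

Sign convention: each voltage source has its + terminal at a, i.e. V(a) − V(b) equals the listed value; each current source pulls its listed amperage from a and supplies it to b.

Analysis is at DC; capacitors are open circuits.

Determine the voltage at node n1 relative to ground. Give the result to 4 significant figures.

0.3537 V

MNA unknowns: 2 node voltages V₁..V_2 plus 1 source current (V1)
R1: Y=0.09709 on G[0,1]
R2: Y=0.2160 on G[1,0]
I1: z[2]−=1.68, z[0]+=1.68
R3: Y=0.0006250 on G[0,1]
R4: Y=0.006667 on G[2,1]
I2: z[0]−=1.8, z[2]+=1.8
R5: Y=0.006135 on G[0,1]
R6: Y=0.2907 on G[2,1]
I3: z[2]−=0.00637, z[0]+=0.00637
R7: Y=0.0002933 on G[2,0]
C1: Y=0.000 on G[1,0]
V1: row V2−V1=1.41, i_V1 at 2,1
solve → V1=0.3537, V2=1.764
aux → i_V1=-0.3062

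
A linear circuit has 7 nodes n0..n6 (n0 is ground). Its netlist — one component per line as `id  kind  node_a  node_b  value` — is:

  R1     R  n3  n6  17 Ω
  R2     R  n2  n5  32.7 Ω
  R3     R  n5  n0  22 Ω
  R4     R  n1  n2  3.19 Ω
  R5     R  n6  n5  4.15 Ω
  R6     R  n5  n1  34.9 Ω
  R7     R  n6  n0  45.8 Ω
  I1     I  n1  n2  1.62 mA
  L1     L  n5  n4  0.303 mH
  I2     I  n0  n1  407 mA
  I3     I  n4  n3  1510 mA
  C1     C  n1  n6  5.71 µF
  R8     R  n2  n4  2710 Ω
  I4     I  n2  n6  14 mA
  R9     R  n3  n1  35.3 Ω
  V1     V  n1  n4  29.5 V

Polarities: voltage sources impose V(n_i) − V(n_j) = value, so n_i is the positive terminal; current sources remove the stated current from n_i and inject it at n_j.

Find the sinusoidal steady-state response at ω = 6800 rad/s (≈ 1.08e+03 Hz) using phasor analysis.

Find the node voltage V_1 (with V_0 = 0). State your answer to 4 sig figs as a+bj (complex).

34.13-7.420j V

MNA unknowns: 6 node voltages V₁..V_6 plus 1 source current (V1)
R1: Y=0.05882+0.000j on G[3,6]
R2: Y=0.03058+0.000j on G[2,5]
R3: Y=0.04545+0.000j on G[5,0]
R4: Y=0.3135+0.000j on G[1,2]
R5: Y=0.2410+0.000j on G[6,5]
R6: Y=0.02865+0.000j on G[5,1]
R7: Y=0.02183+0.000j on G[6,0]
I1: z[1]−=0.00162, z[2]+=0.00162
L1: Y=0.000-0.4853j on G[5,4]
I2: z[0]−=0.407, z[1]+=0.407
I3: z[4]−=1.51, z[3]+=1.51
C1: Y=0.000+0.03883j on G[1,6]
R8: Y=0.0003690+0.000j on G[2,4]
I4: z[2]−=0.014, z[6]+=0.014
R9: Y=0.02833+0.000j on G[3,1]
V1: row V1−V4=29.5, i_V1 at 1,4
solve → V1=34.13-7.420j, V2=31.38-6.844j, V3=35.56-1.100j, V4=4.632-7.420j, V5=3.872-0.9333j, V6=10.58+1.943j
aux → i_V1=-1.648-0.3691j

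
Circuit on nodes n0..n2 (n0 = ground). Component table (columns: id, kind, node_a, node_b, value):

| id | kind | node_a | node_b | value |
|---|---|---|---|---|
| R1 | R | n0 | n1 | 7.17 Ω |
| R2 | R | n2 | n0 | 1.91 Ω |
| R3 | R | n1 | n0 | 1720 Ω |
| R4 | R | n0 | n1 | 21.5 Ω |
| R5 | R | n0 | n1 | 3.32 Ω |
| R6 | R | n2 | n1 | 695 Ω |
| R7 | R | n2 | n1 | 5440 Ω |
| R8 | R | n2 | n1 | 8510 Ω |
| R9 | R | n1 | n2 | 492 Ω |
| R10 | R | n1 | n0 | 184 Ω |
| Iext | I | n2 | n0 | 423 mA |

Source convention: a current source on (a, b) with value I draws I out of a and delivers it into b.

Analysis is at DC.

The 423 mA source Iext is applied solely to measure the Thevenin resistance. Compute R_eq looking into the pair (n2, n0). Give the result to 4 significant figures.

Apply KCL at each of the 2 non-ground nodes and solve the resulting linear system.
Node n1: branches {R1, R3, R4, R5, R6, R7, R8, R9, R10} → V_1 = -0.006090
Node n2: branches {R2, R6, R7, R8, R9, Iext} → V_2 = -0.8022

R_eq = 1.896 Ω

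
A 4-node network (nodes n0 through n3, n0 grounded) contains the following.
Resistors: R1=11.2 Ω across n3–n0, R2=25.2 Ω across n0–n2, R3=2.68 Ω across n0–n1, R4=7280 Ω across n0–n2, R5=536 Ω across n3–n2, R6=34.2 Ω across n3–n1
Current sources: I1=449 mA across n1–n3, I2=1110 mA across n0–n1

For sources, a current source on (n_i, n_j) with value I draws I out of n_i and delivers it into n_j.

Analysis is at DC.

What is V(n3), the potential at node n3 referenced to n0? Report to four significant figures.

4.206 V

Apply KCL at each of the 3 non-ground nodes and solve the resulting linear system.
Node n1: branches {R3, R6, I1, I2} → V_1 = 1.948
Node n2: branches {R2, R4, R5} → V_2 = 0.1882
Node n3: branches {R1, R5, R6, I1} → V_3 = 4.206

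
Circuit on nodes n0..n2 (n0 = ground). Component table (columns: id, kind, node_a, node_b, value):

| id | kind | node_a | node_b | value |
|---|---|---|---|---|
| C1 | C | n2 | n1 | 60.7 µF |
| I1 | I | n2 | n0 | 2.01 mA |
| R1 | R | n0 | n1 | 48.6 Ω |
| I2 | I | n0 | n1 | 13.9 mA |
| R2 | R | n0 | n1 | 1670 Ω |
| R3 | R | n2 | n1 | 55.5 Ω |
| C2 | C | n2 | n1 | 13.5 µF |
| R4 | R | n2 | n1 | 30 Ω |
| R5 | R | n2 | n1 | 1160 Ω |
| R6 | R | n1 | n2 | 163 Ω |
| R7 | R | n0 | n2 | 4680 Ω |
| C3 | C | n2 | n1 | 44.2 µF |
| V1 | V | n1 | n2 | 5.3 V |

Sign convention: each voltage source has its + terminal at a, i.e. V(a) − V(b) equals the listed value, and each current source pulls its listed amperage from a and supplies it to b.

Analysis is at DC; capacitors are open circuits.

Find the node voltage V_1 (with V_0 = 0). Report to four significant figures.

0.6089 V

Apply KCL at each of the 2 non-ground nodes and solve the resulting linear system.
Node n1: branches {C1, R1, I2, R2, R3, C2, R4, R5, R6, C3, V1} → V_1 = 0.6089
Node n2: branches {C1, I1, R3, C2, R4, R5, R6, R7, C3, V1} → V_2 = -4.691
Source currents: i(V1)=-0.3082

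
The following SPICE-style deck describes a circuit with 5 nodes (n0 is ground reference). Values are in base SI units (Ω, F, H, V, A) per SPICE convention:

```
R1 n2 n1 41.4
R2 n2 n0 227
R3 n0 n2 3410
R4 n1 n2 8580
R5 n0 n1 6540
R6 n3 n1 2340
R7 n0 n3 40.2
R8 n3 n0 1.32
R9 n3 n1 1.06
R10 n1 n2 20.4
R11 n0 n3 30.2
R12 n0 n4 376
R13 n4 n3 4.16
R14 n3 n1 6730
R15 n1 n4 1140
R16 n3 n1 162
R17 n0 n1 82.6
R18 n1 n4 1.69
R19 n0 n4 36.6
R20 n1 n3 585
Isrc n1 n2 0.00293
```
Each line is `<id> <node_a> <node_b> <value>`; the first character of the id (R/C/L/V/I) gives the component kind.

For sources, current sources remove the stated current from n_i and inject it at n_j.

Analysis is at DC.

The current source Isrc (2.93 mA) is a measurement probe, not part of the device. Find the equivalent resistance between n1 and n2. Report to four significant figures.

R_eq = 12.83 Ω

Element admittances at DC:
  Y(R1) = 0.02415 S between n2,n1
  Y(R2) = 0.004405 S between n2,n0
  Y(R3) = 0.0002933 S between n0,n2
  Y(R4) = 0.0001166 S between n1,n2
  Y(R5) = 0.0001529 S between n0,n1
  Y(R6) = 0.0004274 S between n3,n1
  Y(R7) = 0.02488 S between n0,n3
  Y(R8) = 0.7576 S between n3,n0
  Y(R9) = 0.9434 S between n3,n1
  Y(R10) = 0.04902 S between n1,n2
  Y(R11) = 0.03311 S between n0,n3
  Y(R12) = 0.002660 S between n0,n4
  Y(R13) = 0.2404 S between n4,n3
  Y(R14) = 0.0001486 S between n3,n1
  Y(R15) = 0.0008772 S between n1,n4
  Y(R16) = 0.006173 S between n3,n1
  Y(R17) = 0.01211 S between n0,n1
  Y(R18) = 0.5917 S between n1,n4
  Y(R19) = 0.02732 S between n0,n4
  Y(R20) = 0.001709 S between n1,n3
  Isrc: injects 0.00293 A into n2 (from n1)
Assemble and solve the 4×4 MNA system:
  V(n1)=-0.0003452  V(n2)=0.03724  V(n3)=-0.0001986  V(n4)=-0.0002924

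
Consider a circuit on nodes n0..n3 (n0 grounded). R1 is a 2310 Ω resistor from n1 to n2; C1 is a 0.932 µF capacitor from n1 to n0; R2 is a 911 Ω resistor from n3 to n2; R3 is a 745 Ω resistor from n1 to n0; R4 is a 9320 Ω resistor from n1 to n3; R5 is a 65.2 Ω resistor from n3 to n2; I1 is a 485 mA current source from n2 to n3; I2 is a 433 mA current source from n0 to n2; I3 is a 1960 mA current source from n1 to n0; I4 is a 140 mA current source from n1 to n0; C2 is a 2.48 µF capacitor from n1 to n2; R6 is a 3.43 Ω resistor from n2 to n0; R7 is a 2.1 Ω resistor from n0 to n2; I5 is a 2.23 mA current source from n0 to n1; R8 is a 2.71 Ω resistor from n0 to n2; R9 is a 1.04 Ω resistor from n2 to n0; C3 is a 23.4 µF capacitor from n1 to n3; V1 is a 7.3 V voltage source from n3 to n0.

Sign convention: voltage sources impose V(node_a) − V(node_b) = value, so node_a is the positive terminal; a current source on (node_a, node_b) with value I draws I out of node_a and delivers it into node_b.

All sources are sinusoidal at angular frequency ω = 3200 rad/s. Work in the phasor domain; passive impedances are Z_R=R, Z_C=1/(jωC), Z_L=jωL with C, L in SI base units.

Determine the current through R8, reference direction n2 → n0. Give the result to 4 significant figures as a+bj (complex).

Apply KCL at each of the 3 non-ground nodes and solve the resulting linear system.
Node n1: branches {R1, C1, R3, R4, I3, I4, C2, I5, C3} → V_1 = 5.827+24.57j
Node n2: branches {R1, R2, R5, I1, I2, C2, R6, R7, R8, R9} → V_2 = -0.05876+0.02711j
Node n3: branches {R2, R4, R5, I1, C3, V1} → V_3 = 7.300+0.000j
Source currents: i(V1)=-1.476-0.1072j

-0.02168+0.01000j A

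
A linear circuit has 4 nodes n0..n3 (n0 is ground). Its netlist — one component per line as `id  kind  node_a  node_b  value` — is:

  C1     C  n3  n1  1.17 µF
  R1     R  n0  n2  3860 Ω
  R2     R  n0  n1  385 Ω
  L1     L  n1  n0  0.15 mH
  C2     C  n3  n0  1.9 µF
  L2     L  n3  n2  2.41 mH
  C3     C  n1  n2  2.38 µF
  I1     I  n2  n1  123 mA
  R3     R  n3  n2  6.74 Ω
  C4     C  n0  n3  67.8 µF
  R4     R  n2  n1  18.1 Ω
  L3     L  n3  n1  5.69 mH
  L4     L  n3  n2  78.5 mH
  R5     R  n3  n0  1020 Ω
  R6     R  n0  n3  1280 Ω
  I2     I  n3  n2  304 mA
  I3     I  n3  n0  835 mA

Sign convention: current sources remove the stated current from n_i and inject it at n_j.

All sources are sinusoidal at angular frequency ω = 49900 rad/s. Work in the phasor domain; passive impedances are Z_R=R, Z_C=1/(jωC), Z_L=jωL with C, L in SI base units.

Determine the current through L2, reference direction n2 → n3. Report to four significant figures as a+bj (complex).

0.007236-0.006912j A

MNA unknowns: 3 node voltages V₁..V_3
C1: Y=0.000+0.05838j on G[3,1]
R1: Y=0.0002591+0.000j on G[0,2]
R2: Y=0.002597+0.000j on G[0,1]
L1: Y=0.000-0.1336j on G[1,0]
C2: Y=0.000+0.09481j on G[3,0]
L2: Y=0.000-0.008315j on G[3,2]
C3: Y=0.000+0.1188j on G[1,2]
I1: z[2]−=0.123, z[1]+=0.123
R3: Y=0.1484+0.000j on G[3,2]
C4: Y=0.000+3.383j on G[0,3]
R4: Y=0.05525+0.000j on G[2,1]
L3: Y=0.000-0.003522j on G[3,1]
L4: Y=0.000-0.0002553j on G[3,2]
R5: Y=0.0009804+0.000j on G[3,0]
R6: Y=0.0007813+0.000j on G[0,3]
I2: z[3]−=0.304, z[2]+=0.304
I3: z[3]−=0.835, z[0]+=0.835
solve → V1=1.576+1.925j, V2=0.8901+1.185j, V3=0.05884+0.3153j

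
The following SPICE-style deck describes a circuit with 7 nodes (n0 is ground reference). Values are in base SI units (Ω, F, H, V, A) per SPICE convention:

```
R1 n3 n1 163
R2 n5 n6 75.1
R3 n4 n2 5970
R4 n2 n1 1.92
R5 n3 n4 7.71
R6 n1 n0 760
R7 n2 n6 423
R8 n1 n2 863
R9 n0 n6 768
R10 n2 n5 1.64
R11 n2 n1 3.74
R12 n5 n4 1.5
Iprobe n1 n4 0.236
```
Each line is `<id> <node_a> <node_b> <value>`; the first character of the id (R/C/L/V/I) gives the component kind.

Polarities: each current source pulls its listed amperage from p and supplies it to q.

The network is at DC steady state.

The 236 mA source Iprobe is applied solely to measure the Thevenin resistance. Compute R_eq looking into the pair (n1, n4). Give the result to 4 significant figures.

Element admittances at DC:
  Y(R1) = 0.006135 S between n3,n1
  Y(R2) = 0.01332 S between n5,n6
  Y(R3) = 0.0001675 S between n4,n2
  Y(R4) = 0.5208 S between n2,n1
  Y(R5) = 0.1297 S between n3,n4
  Y(R6) = 0.001316 S between n1,n0
  Y(R7) = 0.002364 S between n2,n6
  Y(R8) = 0.001159 S between n1,n2
  Y(R9) = 0.001302 S between n0,n6
  Y(R10) = 0.6098 S between n2,n5
  Y(R11) = 0.2674 S between n2,n1
  Y(R12) = 0.6667 S between n5,n4
  Iprobe: injects 0.236 A into n4 (from n1)
Assemble and solve the 6×6 MNA system:
  V(n1)=-0.2911  V(n2)=-0.0001434  V(n3)=0.6745  V(n4)=0.7201  V(n5)=0.3752  V(n6)=0.2942

R_eq = 4.285 Ω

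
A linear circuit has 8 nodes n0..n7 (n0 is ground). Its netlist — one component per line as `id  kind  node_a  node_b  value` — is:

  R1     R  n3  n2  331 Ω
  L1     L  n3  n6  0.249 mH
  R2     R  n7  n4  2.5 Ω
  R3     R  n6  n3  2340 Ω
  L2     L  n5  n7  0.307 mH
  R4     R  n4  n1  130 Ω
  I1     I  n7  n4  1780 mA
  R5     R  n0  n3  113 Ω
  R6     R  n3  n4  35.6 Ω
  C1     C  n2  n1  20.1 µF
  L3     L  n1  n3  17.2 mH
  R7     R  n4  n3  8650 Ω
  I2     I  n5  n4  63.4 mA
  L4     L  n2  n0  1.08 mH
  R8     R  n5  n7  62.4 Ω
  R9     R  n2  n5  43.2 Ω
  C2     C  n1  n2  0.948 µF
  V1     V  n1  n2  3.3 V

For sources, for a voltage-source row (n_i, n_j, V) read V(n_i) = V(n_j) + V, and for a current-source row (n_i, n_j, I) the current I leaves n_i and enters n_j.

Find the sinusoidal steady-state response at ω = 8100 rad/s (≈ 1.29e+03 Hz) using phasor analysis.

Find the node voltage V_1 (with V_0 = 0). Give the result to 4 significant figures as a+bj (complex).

3.274-0.1835j V

MNA unknowns: 7 node voltages V₁..V_7 plus 1 source current (V1)
R1: Y=0.003021+0.000j on G[3,2]
L1: Y=0.000-0.4958j on G[3,6]
R2: Y=0.4000+0.000j on G[7,4]
R3: Y=0.0004274+0.000j on G[6,3]
L2: Y=0.000-0.4021j on G[5,7]
R4: Y=0.007692+0.000j on G[4,1]
I1: z[7]−=1.78, z[4]+=1.78
R5: Y=0.008850+0.000j on G[0,3]
R6: Y=0.02809+0.000j on G[3,4]
C1: Y=0.000+0.1628j on G[2,1]
L3: Y=0.000-0.007178j on G[1,3]
R7: Y=0.0001156+0.000j on G[4,3]
I2: z[5]−=0.0634, z[4]+=0.0634
L4: Y=0.000-0.1143j on G[2,0]
R8: Y=0.01603+0.000j on G[5,7]
R9: Y=0.02315+0.000j on G[2,5]
C2: Y=0.000+0.007679j on G[1,2]
V1: row V1−V2=3.3, i_V1 at 1,2
solve → V1=3.274-0.1835j, V2=-0.02574-0.1835j, V3=2.370-0.3325j, V4=3.332-0.2226j, V5=-1.218-0.3043j, V6=2.370-0.3325j, V7=-1.207-0.2157j
aux → i_V1=-0.0006223-0.5564j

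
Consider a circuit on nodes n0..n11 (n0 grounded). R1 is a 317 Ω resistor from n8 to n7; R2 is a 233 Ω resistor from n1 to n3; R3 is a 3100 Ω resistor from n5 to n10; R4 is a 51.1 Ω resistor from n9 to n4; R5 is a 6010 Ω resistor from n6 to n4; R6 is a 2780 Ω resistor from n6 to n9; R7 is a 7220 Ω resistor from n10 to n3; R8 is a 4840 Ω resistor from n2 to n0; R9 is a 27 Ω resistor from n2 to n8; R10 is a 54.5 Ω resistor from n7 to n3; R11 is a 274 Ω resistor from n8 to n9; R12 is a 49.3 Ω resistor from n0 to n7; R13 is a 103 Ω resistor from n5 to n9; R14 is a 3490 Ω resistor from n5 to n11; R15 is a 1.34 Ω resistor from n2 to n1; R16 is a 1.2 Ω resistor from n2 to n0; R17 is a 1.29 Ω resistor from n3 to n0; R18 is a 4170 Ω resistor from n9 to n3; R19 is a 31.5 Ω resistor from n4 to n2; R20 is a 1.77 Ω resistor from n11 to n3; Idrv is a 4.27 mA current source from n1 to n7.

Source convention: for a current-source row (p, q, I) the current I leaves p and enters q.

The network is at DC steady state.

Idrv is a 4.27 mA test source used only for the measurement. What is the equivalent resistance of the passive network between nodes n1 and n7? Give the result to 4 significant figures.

R_eq = 26.65 Ω

MNA unknowns: 11 node voltages V₁..V_11
R1: Y=0.003155 on G[8,7]
R2: Y=0.004292 on G[1,3]
R3: Y=0.0003226 on G[5,10]
R4: Y=0.01957 on G[9,4]
R5: Y=0.0001664 on G[6,4]
R6: Y=0.0003597 on G[6,9]
R7: Y=0.0001385 on G[10,3]
R8: Y=0.0002066 on G[2,0]
R9: Y=0.03704 on G[2,8]
R10: Y=0.01835 on G[7,3]
R11: Y=0.003650 on G[8,9]
R12: Y=0.02028 on G[0,7]
R13: Y=0.009709 on G[5,9]
R14: Y=0.0002865 on G[5,11]
R15: Y=0.7463 on G[2,1]
R16: Y=0.8333 on G[2,0]
R17: Y=0.7752 on G[3,0]
R18: Y=0.0002398 on G[9,3]
R19: Y=0.03175 on G[4,2]
R20: Y=0.5650 on G[11,3]
Idrv: z[1]−=0.00427, z[7]+=0.00427
solve → V1=-0.01032, V2=-0.004675, V3=0.002320, V4=-0.003899, V5=-0.002459, V6=-0.003043, V7=0.1035, V8=0.003274, V9=-0.002647, V10=-0.001023, V11=0.002317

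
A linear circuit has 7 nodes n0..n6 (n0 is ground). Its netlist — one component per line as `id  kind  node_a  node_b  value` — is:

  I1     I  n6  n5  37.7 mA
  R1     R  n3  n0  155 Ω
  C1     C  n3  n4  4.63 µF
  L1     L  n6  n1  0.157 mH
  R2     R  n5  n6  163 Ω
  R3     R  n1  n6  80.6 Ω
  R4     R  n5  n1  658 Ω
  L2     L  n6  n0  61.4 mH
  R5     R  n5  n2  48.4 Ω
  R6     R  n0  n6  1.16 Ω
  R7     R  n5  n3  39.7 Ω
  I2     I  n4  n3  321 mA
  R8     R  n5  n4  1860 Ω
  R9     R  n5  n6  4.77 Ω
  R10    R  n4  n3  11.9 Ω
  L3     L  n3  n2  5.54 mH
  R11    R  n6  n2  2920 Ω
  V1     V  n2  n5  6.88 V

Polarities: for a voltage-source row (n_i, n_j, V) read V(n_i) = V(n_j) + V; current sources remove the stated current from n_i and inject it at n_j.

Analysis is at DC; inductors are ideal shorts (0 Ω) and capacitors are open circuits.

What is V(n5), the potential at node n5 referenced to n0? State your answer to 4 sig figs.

MNA unknowns: 6 node voltages V₁..V_6 plus 4 source currents (L1, L2, L3, V1)
I1: z[6]−=0.0377, z[5]+=0.0377
R1: Y=0.006452 on G[3,0]
C1: Y=0.000 on G[3,4]
L1: row V6−V1=0, i_L1 at 6,1
R2: Y=0.006135 on G[5,6]
R3: Y=0.01241 on G[1,6]
R4: Y=0.001520 on G[5,1]
L2: row V6−V0=0, i_L2 at 6,0
R5: Y=0.02066 on G[5,2]
R6: Y=0.8621 on G[0,6]
R7: Y=0.02519 on G[5,3]
I2: z[4]−=0.321, z[3]+=0.321
R8: Y=0.0005376 on G[5,4]
R9: Y=0.2096 on G[5,6]
R10: Y=0.08403 on G[4,3]
L3: row V3−V2=0, i_L3 at 3,2
R11: Y=0.0003425 on G[6,2]
V1: row V2−V5=6.88, i_V1 at 2,5
solve → V1=0.000, V2=6.840, V3=6.840, V4=3.000, V5=-0.04036, V6=0.000
aux → i_L1=6.133e-05, i_L2=-0.04413, i_L3=-0.2191, i_V1=-0.3636

-0.04036 V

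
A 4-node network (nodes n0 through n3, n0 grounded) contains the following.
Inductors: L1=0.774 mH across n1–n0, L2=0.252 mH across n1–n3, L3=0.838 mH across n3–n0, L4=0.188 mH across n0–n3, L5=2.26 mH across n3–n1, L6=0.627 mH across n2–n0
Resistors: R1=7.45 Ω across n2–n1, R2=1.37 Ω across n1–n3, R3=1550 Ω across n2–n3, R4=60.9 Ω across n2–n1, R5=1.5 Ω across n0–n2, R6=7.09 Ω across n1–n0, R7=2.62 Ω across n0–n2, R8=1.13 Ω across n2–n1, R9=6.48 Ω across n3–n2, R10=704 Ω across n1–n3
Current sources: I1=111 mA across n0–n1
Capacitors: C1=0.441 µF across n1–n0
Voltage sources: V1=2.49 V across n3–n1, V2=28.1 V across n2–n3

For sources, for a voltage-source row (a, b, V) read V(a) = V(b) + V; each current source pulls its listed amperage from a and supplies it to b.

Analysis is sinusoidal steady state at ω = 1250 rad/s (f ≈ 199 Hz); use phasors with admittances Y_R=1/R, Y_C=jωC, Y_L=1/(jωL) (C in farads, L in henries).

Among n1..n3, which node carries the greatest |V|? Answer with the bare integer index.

Apply KCL at each of the 3 non-ground nodes and solve the resulting linear system.
Node n1: branches {L1, R1, R2, I1, L2, C1, R4, R6, R8, L5, R10, V1} → V_1 = -7.403-3.079j
Node n2: branches {R1, R3, R4, R5, R7, R8, R9, L6, V2} → V_2 = 23.19-3.079j
Node n3: branches {R2, R3, L2, L3, L4, R9, L5, R10, V1, V2} → V_3 = -4.913-3.079j
Source currents: i(V1)=-37.84+16.00j, i(V2)=-56.41+32.81j

2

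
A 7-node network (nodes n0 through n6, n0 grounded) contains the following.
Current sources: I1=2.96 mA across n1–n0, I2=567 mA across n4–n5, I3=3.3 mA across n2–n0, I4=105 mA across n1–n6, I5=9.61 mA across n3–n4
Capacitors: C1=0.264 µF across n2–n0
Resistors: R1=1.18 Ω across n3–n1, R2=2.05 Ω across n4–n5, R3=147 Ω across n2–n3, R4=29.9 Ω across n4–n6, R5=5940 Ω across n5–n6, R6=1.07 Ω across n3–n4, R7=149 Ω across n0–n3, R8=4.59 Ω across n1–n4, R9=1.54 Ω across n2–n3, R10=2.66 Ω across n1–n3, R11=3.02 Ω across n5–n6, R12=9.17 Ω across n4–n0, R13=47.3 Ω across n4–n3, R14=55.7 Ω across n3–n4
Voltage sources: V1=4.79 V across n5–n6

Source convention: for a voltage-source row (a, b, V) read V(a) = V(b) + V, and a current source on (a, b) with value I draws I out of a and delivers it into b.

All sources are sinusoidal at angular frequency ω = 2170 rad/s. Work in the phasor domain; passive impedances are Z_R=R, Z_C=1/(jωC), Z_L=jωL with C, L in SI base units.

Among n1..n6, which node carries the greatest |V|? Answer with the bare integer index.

MNA unknowns: 6 node voltages V₁..V_6 plus 1 source current (V1)
I1: z[1]−=0.00296, z[0]+=0.00296
C1: Y=0.000+0.0005729j on G[2,0]
R1: Y=0.8475+0.000j on G[3,1]
R2: Y=0.4878+0.000j on G[4,5]
R3: Y=0.006803+0.000j on G[2,3]
R4: Y=0.03344+0.000j on G[4,6]
R5: Y=0.0001684+0.000j on G[5,6]
R6: Y=0.9346+0.000j on G[3,4]
I2: z[4]−=0.567, z[5]+=0.567
R7: Y=0.006711+0.000j on G[0,3]
R8: Y=0.2179+0.000j on G[1,4]
R9: Y=0.6494+0.000j on G[2,3]
I3: z[2]−=0.0033, z[0]+=0.0033
I4: z[1]−=0.105, z[6]+=0.105
R10: Y=0.3759+0.000j on G[1,3]
R11: Y=0.3311+0.000j on G[5,6]
R12: Y=0.1091+0.000j on G[4,0]
R13: Y=0.02114+0.000j on G[4,3]
I5: z[3]−=0.00961, z[4]+=0.00961
R14: Y=0.01795+0.000j on G[3,4]
V1: row V5−V6=4.79, i_V1 at 5,6
solve → V1=-0.1997+0.0007619j, V2=-0.1434+0.0008971j, V3=-0.1383+0.0007720j, V4=-0.04889+0.0007056j, V5=1.548+0.0007056j, V6=-3.242+0.0007056j
aux → i_V1=-1.799+0.000j

6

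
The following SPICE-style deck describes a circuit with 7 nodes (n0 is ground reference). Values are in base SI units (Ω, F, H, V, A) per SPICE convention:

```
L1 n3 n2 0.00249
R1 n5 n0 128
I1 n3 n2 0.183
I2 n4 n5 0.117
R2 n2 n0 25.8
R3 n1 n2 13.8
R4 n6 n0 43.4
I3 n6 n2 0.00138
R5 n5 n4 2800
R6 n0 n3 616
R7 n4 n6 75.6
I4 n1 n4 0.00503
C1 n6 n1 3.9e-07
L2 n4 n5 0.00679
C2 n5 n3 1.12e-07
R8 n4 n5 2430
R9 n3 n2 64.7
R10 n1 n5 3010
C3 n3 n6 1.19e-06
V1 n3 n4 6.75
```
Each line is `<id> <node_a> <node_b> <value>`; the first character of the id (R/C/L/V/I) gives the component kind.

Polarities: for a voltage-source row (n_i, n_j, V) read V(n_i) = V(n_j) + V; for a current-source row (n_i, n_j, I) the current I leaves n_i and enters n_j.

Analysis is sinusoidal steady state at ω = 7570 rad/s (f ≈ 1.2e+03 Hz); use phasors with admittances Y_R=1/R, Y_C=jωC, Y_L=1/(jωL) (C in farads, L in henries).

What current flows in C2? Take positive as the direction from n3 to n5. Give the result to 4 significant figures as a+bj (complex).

Element admittances at ω=7570 rad/s:
  Y(L1) = 0.000-0.05305j S between n3,n2
  Y(R1) = 0.007812+0.000j S between n5,n0
  I1: injects 0.183 A into n2 (from n3)
  I2: injects 0.117 A into n5 (from n4)
  Y(R2) = 0.03876+0.000j S between n2,n0
  Y(R3) = 0.07246+0.000j S between n1,n2
  Y(R4) = 0.02304+0.000j S between n6,n0
  I3: injects 0.00138 A into n2 (from n6)
  Y(R5) = 0.0003571+0.000j S between n5,n4
  Y(R6) = 0.001623+0.000j S between n0,n3
  Y(R7) = 0.01323+0.000j S between n4,n6
  I4: injects 0.00503 A into n4 (from n1)
  Y(C1) = 0.000+0.002952j S between n6,n1
  Y(L2) = 0.000-0.01946j S between n4,n5
  Y(C2) = 0.000+0.0008478j S between n5,n3
  Y(R8) = 0.0004115+0.000j S between n4,n5
  Y(R9) = 0.01546+0.000j S between n3,n2
  Y(R10) = 0.0003322+0.000j S between n1,n5
  Y(C3) = 0.000+0.009008j S between n3,n6
  V1: constraint V(n3)−V(n4) = 6.75
Assemble and solve the 7×7 MNA system:
  V(n1)=1.321-0.7999j  V(n2)=1.436-0.7171j  V(n3)=1.205-2.919j  V(n4)=-5.545-2.919j  V(n5)=-3.418+4.800j  V(n6)=-1.341-0.2156j
  i(V1)=-0.09546-0.0003206j

0.006545+0.003920j A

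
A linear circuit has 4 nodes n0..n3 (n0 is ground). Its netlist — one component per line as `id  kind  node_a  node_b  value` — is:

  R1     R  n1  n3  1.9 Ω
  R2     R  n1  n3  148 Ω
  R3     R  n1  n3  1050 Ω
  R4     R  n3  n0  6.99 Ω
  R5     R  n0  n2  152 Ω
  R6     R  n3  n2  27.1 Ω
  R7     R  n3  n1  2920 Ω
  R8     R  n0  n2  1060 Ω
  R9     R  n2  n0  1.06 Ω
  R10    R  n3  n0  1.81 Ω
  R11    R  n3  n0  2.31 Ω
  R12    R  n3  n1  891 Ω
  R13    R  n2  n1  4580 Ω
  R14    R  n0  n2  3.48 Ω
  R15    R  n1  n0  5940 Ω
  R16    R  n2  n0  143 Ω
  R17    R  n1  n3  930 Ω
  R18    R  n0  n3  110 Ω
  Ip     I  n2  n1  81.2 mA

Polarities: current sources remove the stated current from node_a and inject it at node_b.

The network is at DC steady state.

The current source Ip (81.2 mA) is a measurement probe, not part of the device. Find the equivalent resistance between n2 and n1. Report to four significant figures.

Element admittances at DC:
  Y(R1) = 0.5263 S between n1,n3
  Y(R2) = 0.006757 S between n1,n3
  Y(R3) = 0.0009524 S between n1,n3
  Y(R4) = 0.1431 S between n3,n0
  Y(R5) = 0.006579 S between n0,n2
  Y(R6) = 0.03690 S between n3,n2
  Y(R7) = 0.0003425 S between n3,n1
  Y(R8) = 0.0009434 S between n0,n2
  Y(R9) = 0.9434 S between n2,n0
  Y(R10) = 0.5525 S between n3,n0
  Y(R11) = 0.4329 S between n3,n0
  Y(R12) = 0.001122 S between n3,n1
  Y(R13) = 0.0002183 S between n2,n1
  Y(R14) = 0.2874 S between n0,n2
  Y(R15) = 0.0001684 S between n1,n0
  Y(R16) = 0.006993 S between n2,n0
  Y(R17) = 0.001075 S between n1,n3
  Y(R18) = 0.009091 S between n0,n3
  Ip: injects 0.0812 A into n1 (from n2)
Assemble and solve the 3×3 MNA system:
  V(n1)=0.2183  V(n2)=-0.06135  V(n3)=0.06713

R_eq = 3.444 Ω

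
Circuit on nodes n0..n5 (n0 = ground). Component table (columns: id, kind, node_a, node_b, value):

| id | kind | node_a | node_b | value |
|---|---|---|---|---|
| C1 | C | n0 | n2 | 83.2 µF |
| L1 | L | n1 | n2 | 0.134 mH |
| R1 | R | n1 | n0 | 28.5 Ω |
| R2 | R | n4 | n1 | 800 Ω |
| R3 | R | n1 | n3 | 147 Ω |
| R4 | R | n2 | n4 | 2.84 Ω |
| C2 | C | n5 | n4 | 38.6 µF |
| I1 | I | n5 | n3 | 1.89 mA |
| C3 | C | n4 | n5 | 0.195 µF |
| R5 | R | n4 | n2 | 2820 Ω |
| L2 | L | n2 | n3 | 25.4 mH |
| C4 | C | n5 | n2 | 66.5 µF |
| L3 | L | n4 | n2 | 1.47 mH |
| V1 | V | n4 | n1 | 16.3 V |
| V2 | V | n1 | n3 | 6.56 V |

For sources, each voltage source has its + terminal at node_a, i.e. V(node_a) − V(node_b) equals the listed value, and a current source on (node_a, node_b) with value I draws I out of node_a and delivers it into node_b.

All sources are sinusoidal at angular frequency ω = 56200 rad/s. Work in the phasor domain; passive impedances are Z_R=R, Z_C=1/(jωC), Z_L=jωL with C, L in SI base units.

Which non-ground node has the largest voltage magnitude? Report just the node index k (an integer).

MNA unknowns: 5 node voltages V₁..V_5 plus 2 source currents (V1, V2)
C1: Y=0.000+4.676j on G[0,2]
L1: Y=0.000-0.1328j on G[1,2]
R1: Y=0.03509+0.000j on G[1,0]
R2: Y=0.001250+0.000j on G[4,1]
R3: Y=0.006803+0.000j on G[1,3]
R4: Y=0.3521+0.000j on G[2,4]
C2: Y=0.000+2.169j on G[5,4]
I1: z[5]−=0.00189, z[3]+=0.00189
C3: Y=0.000+0.01096j on G[4,5]
R5: Y=0.0003546+0.000j on G[4,2]
L2: Y=0.000-0.0007005j on G[2,3]
C4: Y=0.000+3.737j on G[5,2]
L3: Y=0.000-0.01210j on G[4,2]
V1: row V4−V1=16.3, i_V1 at 4,1
V2: row V1−V3=6.56, i_V2 at 1,3
solve → V1=-17.77-1.063j, V2=0.007974-0.1333j, V3=-24.33-1.063j, V4=-1.466-1.063j, V5=-0.5353-0.4754j
aux → i_V1=-0.7697+2.340j, i_V2=-0.04717+0.01705j

3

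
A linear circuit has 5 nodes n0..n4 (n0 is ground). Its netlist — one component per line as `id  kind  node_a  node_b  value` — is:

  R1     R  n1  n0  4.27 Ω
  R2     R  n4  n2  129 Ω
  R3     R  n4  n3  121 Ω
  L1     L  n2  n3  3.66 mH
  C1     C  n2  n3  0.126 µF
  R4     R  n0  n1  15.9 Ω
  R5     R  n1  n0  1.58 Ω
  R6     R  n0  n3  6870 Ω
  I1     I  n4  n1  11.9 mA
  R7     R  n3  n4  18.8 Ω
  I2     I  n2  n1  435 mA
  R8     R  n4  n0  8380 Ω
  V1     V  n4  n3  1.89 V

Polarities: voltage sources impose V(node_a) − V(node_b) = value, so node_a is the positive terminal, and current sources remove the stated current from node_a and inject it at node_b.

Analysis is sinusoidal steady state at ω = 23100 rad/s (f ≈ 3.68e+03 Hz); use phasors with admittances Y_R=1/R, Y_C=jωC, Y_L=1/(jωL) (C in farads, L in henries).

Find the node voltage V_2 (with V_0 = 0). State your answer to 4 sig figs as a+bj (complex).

-1711-26.85j V

MNA unknowns: 4 node voltages V₁..V_4 plus 1 source current (V1)
R1: Y=0.2342+0.000j on G[1,0]
R2: Y=0.007752+0.000j on G[4,2]
R3: Y=0.008264+0.000j on G[4,3]
L1: Y=0.000-0.01183j on G[2,3]
C1: Y=0.000+0.002911j on G[2,3]
R4: Y=0.06289+0.000j on G[0,1]
R5: Y=0.6329+0.000j on G[1,0]
R6: Y=0.0001456+0.000j on G[0,3]
I1: z[4]−=0.0119, z[1]+=0.0119
R7: Y=0.05319+0.000j on G[3,4]
I2: z[2]−=0.435, z[1]+=0.435
R8: Y=0.0001193+0.000j on G[4,0]
V1: row V4−V3=1.89, i_V1 at 4,3
solve → V1=0.4805+0.000j, V2=-1711-26.85j, V3=-1688+0.000j, V4=-1686+0.000j
aux → i_V1=-0.1224-0.2081j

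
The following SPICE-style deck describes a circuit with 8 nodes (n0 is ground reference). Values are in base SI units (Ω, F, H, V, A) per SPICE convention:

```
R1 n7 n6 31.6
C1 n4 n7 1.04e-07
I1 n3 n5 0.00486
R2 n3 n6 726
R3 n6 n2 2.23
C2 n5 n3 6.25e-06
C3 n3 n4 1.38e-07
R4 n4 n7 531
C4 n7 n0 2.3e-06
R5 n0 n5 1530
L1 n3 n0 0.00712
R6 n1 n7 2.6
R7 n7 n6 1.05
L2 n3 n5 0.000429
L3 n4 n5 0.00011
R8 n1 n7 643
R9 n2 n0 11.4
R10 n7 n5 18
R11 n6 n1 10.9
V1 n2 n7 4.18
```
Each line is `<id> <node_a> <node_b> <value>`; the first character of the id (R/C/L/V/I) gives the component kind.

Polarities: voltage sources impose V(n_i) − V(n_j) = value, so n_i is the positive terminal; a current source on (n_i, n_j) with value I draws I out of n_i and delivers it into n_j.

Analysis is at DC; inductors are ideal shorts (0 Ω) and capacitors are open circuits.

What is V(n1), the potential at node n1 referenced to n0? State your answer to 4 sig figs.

-2.275 V

Element admittances at DC:
  Y(R1) = 0.03165 S between n7,n6
  Y(C1) = 0.000 S between n4,n7
  I1: injects 0.00486 A into n5 (from n3)
  Y(R2) = 0.001377 S between n3,n6
  Y(R3) = 0.4484 S between n6,n2
  Y(C2) = 0.000 S between n5,n3
  Y(C3) = 0.000 S between n3,n4
  Y(R4) = 0.001883 S between n4,n7
  Y(C4) = 0.000 S between n7,n0
  Y(R5) = 0.0006536 S between n0,n5
  L1: short n3↔n0 (DC inductor)
  Y(R6) = 0.3846 S between n1,n7
  Y(R7) = 0.9524 S between n7,n6
  L2: short n3↔n5 (DC inductor)
  L3: short n4↔n5 (DC inductor)
  Y(R8) = 0.001555 S between n1,n7
  Y(R9) = 0.08772 S between n2,n0
  Y(R10) = 0.05556 S between n7,n5
  Y(R11) = 0.09174 S between n6,n1
  V1: constraint V(n2)−V(n7) = 4.18
Assemble and solve the 11×11 MNA system:
  V(n1)=-2.275  V(n2)=1.666  V(n3)=0.000  V(n4)=0.000  V(n5)=0.000  V(n6)=-1.269  V(n7)=-2.514
  i(L1)=-0.1461  i(L2)=0.1395  i(L3)=-0.004734  i(V1)=-1.462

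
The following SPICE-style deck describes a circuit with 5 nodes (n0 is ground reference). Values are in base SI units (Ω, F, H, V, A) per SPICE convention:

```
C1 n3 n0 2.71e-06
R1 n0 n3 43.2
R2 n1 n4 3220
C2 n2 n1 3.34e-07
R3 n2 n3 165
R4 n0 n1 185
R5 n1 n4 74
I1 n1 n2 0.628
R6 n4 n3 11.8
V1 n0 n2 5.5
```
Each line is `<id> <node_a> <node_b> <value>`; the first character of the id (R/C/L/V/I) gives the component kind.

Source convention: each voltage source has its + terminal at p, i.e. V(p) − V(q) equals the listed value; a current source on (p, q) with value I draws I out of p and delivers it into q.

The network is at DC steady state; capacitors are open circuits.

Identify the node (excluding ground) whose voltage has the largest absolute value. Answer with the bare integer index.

1

MNA unknowns: 4 node voltages V₁..V_4 plus 1 source current (V1)
C1: Y=0.000 on G[3,0]
R1: Y=0.02315 on G[0,3]
R2: Y=0.0003106 on G[1,4]
C2: Y=0.000 on G[2,1]
R3: Y=0.006061 on G[2,3]
R4: Y=0.005405 on G[0,1]
R5: Y=0.01351 on G[1,4]
I1: z[1]−=0.628, z[2]+=0.628
R6: Y=0.08475 on G[4,3]
V1: row V0−V2=5.5, i_V1 at 0,2
solve → V1=-46.03, V2=-5.500, V3=-14.12, V4=-18.60
aux → i_V1=-0.5757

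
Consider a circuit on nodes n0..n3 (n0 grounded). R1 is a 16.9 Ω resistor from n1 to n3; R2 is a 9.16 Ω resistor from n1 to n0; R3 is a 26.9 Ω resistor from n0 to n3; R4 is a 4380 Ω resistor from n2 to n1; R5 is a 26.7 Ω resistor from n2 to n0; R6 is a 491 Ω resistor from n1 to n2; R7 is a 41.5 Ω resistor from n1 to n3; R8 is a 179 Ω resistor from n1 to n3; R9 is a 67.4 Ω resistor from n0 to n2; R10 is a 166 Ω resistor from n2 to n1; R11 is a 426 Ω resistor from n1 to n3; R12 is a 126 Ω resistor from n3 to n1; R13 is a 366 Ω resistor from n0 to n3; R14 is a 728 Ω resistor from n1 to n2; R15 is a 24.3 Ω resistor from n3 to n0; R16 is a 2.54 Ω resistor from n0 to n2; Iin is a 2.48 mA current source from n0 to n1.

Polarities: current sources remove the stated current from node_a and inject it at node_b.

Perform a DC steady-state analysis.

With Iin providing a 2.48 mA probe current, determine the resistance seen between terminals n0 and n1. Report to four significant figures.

MNA unknowns: 3 node voltages V₁..V_3
R1: Y=0.05917 on G[1,3]
R2: Y=0.1092 on G[1,0]
R3: Y=0.03717 on G[0,3]
R4: Y=0.0002283 on G[2,1]
R5: Y=0.03745 on G[2,0]
R6: Y=0.002037 on G[1,2]
R7: Y=0.02410 on G[1,3]
R8: Y=0.005587 on G[1,3]
R9: Y=0.01484 on G[0,2]
R10: Y=0.006024 on G[2,1]
R11: Y=0.002347 on G[1,3]
R12: Y=0.007937 on G[3,1]
R13: Y=0.002732 on G[0,3]
R14: Y=0.001374 on G[1,2]
R15: Y=0.04115 on G[3,0]
R16: Y=0.3937 on G[0,2]
Iin: z[0]−=0.00248, z[1]+=0.00248
solve → V1=0.01519, V2=0.0003222, V3=0.008359

R_eq = 6.127 Ω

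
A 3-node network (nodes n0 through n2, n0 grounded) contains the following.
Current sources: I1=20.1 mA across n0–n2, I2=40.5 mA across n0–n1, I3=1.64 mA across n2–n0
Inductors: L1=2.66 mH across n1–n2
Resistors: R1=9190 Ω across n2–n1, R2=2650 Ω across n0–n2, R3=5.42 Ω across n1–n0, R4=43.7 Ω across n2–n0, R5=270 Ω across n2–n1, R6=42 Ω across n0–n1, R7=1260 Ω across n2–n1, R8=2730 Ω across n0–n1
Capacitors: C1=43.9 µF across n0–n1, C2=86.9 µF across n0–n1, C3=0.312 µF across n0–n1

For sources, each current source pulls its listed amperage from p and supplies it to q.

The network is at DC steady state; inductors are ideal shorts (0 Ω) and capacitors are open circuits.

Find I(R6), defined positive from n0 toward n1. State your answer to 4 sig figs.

-0.006053 A

MNA unknowns: 2 node voltages V₁..V_2 plus 1 source current (L1)
I1: z[0]−=0.0201, z[2]+=0.0201
L1: row V1−V2=0, i_L1 at 1,2
R1: Y=0.0001088 on G[2,1]
C1: Y=0.000 on G[0,1]
R2: Y=0.0003774 on G[0,2]
C2: Y=0.000 on G[0,1]
C3: Y=0.000 on G[0,1]
R3: Y=0.1845 on G[1,0]
R4: Y=0.02288 on G[2,0]
I2: z[0]−=0.0405, z[1]+=0.0405
R5: Y=0.003704 on G[2,1]
R6: Y=0.02381 on G[0,1]
R7: Y=0.0007937 on G[2,1]
R8: Y=0.0003663 on G[0,1]
I3: z[2]−=0.00164, z[0]+=0.00164
solve → V1=0.2542, V2=0.2542
aux → i_L1=-0.01255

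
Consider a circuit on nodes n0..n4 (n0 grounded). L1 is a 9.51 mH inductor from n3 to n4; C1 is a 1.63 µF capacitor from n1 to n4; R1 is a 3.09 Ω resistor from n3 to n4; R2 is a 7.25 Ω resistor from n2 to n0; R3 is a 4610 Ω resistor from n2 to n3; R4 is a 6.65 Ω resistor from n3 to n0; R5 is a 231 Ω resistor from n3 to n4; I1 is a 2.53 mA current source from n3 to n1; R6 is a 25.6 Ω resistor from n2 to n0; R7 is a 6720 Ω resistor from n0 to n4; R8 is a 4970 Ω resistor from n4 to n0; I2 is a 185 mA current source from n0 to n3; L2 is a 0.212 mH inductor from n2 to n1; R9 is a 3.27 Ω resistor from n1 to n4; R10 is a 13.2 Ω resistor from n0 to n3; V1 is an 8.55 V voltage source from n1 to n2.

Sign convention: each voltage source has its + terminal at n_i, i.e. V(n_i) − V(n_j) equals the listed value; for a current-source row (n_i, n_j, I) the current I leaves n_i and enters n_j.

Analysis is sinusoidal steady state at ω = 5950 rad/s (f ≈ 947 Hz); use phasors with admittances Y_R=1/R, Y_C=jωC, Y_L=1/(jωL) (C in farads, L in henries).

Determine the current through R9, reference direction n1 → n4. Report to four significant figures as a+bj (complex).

0.4745-0.01677j A

Element admittances at ω=5950 rad/s:
  Y(L1) = 0.000-0.01767j S between n3,n4
  Y(C1) = 0.000+0.009699j S between n1,n4
  Y(R1) = 0.3236+0.000j S between n3,n4
  Y(R2) = 0.1379+0.000j S between n2,n0
  Y(R3) = 0.0002169+0.000j S between n2,n3
  Y(R4) = 0.1504+0.000j S between n3,n0
  Y(R5) = 0.004329+0.000j S between n3,n4
  I1: injects 0.00253 A into n1 (from n3)
  Y(R6) = 0.03906+0.000j S between n2,n0
  Y(R7) = 0.0001488+0.000j S between n0,n4
  Y(R8) = 0.0002012+0.000j S between n4,n0
  I2: injects 0.185 A into n3 (from n0)
  Y(L2) = 0.000-0.7928j S between n2,n1
  Y(R9) = 0.3058+0.000j S between n1,n4
  Y(R10) = 0.07576+0.000j S between n0,n3
  V1: constraint V(n1)−V(n2) = 8.55
Assemble and solve the 5×5 MNA system:
  V(n1)=5.887+0.009719j  V(n2)=-2.663+0.009719j  V(n3)=2.896-0.007707j  V(n4)=4.336+0.06456j
  i(V1)=-0.4725+6.780j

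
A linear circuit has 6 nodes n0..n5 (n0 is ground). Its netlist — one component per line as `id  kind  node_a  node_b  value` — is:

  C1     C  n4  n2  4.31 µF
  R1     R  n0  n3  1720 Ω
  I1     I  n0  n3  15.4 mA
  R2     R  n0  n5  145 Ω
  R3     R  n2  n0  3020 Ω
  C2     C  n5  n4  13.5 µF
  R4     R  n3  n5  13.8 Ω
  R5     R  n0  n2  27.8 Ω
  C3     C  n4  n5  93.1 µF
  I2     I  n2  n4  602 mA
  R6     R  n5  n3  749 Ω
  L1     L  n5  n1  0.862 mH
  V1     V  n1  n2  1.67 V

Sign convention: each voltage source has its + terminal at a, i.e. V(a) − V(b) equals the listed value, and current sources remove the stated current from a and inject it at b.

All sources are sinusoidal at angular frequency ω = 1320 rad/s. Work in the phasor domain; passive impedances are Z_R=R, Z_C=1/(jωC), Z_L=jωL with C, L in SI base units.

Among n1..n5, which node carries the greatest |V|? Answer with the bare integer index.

Apply KCL at each of the 5 non-ground nodes and solve the resulting linear system.
Node n1: branches {L1, V1} → V_1 = 1.731-0.1135j
Node n2: branches {C1, R3, R5, I2, V1} → V_2 = 0.06135-0.1135j
Node n3: branches {R1, I1, R4, R6} → V_3 = 1.940+0.5472j
Node n4: branches {C1, C2, C3, I2} → V_4 = 1.681-3.586j
Node n5: branches {R2, C2, R4, C3, R6, L1} → V_5 = 1.747+0.5515j
Source currents: i(V1)=0.5845-0.01334j

4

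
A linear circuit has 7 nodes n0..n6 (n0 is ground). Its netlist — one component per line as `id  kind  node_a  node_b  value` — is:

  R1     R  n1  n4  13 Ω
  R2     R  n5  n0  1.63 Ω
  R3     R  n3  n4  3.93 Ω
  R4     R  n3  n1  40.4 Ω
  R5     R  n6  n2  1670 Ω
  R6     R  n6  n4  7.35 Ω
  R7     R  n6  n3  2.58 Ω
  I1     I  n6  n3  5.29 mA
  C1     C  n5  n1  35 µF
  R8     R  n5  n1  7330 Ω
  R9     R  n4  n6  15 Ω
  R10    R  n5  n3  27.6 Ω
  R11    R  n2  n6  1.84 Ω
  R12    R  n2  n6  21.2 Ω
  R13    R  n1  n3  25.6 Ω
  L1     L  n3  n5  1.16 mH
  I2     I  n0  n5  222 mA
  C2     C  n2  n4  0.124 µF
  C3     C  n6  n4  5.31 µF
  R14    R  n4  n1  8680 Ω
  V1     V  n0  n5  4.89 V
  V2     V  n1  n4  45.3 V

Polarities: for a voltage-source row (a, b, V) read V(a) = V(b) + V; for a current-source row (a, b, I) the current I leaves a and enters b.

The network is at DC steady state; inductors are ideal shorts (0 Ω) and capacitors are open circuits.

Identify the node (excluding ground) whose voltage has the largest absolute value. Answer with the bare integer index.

MNA unknowns: 6 node voltages V₁..V_6 plus 3 source currents (L1, V1, V2)
R1: Y=0.07692 on G[1,4]
R2: Y=0.6135 on G[5,0]
R3: Y=0.2545 on G[3,4]
R4: Y=0.02475 on G[3,1]
R5: Y=0.0005988 on G[6,2]
R6: Y=0.1361 on G[6,4]
R7: Y=0.3876 on G[6,3]
I1: z[6]−=0.00529, z[3]+=0.00529
C1: Y=0.000 on G[5,1]
R8: Y=0.0001364 on G[5,1]
R9: Y=0.06667 on G[4,6]
R10: Y=0.03623 on G[5,3]
R11: Y=0.5435 on G[2,6]
R12: Y=0.04717 on G[2,6]
R13: Y=0.03906 on G[1,3]
L1: row V3−V5=0, i_L1 at 3,5
I2: z[0]−=0.222, z[5]+=0.222
C2: Y=0.000 on G[2,4]
C3: Y=0.000 on G[6,4]
R14: Y=0.0001152 on G[4,1]
V1: row V0−V5=4.89, i_V1 at 0,5
V2: row V1−V4=45.3, i_V2 at 1,4
solve → V1=33.99, V2=-7.104, V3=-4.890, V4=-11.31, V5=-4.890, V6=-7.104
aux → i_L1=-0.005304, i_V1=-3.222, i_V2=-5.976

1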